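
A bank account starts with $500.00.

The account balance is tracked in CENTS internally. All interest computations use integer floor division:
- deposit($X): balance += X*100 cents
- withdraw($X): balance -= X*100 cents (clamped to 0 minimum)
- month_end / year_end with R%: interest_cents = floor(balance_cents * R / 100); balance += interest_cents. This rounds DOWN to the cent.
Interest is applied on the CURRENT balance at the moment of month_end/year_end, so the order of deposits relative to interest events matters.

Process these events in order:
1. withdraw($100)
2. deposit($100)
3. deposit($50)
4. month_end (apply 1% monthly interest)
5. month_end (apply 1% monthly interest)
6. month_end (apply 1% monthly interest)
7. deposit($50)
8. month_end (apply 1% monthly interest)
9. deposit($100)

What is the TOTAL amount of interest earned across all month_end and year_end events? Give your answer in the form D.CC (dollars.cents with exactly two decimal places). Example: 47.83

Answer: 22.82

Derivation:
After 1 (withdraw($100)): balance=$400.00 total_interest=$0.00
After 2 (deposit($100)): balance=$500.00 total_interest=$0.00
After 3 (deposit($50)): balance=$550.00 total_interest=$0.00
After 4 (month_end (apply 1% monthly interest)): balance=$555.50 total_interest=$5.50
After 5 (month_end (apply 1% monthly interest)): balance=$561.05 total_interest=$11.05
After 6 (month_end (apply 1% monthly interest)): balance=$566.66 total_interest=$16.66
After 7 (deposit($50)): balance=$616.66 total_interest=$16.66
After 8 (month_end (apply 1% monthly interest)): balance=$622.82 total_interest=$22.82
After 9 (deposit($100)): balance=$722.82 total_interest=$22.82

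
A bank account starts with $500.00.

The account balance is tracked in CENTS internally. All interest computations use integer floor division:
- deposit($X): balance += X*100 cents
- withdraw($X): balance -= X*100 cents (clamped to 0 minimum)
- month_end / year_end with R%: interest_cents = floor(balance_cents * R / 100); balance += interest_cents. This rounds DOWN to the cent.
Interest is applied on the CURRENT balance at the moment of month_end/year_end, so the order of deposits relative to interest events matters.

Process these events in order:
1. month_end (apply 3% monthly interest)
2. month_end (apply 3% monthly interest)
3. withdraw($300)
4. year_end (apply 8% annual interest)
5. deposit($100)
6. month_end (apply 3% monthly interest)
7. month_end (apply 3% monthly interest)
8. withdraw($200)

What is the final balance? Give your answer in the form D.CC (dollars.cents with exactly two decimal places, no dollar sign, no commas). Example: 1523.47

Answer: 170.12

Derivation:
After 1 (month_end (apply 3% monthly interest)): balance=$515.00 total_interest=$15.00
After 2 (month_end (apply 3% monthly interest)): balance=$530.45 total_interest=$30.45
After 3 (withdraw($300)): balance=$230.45 total_interest=$30.45
After 4 (year_end (apply 8% annual interest)): balance=$248.88 total_interest=$48.88
After 5 (deposit($100)): balance=$348.88 total_interest=$48.88
After 6 (month_end (apply 3% monthly interest)): balance=$359.34 total_interest=$59.34
After 7 (month_end (apply 3% monthly interest)): balance=$370.12 total_interest=$70.12
After 8 (withdraw($200)): balance=$170.12 total_interest=$70.12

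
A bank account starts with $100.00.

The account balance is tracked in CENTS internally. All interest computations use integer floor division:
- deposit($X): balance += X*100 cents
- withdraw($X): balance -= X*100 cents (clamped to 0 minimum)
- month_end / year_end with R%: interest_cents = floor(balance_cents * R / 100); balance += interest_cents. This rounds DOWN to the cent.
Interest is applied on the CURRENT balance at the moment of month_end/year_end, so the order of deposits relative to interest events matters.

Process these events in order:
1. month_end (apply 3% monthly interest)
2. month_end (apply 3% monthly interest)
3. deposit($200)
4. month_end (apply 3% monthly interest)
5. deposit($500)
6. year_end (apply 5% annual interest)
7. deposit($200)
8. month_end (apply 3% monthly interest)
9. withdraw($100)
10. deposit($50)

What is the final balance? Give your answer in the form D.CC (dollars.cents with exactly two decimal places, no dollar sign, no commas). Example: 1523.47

After 1 (month_end (apply 3% monthly interest)): balance=$103.00 total_interest=$3.00
After 2 (month_end (apply 3% monthly interest)): balance=$106.09 total_interest=$6.09
After 3 (deposit($200)): balance=$306.09 total_interest=$6.09
After 4 (month_end (apply 3% monthly interest)): balance=$315.27 total_interest=$15.27
After 5 (deposit($500)): balance=$815.27 total_interest=$15.27
After 6 (year_end (apply 5% annual interest)): balance=$856.03 total_interest=$56.03
After 7 (deposit($200)): balance=$1056.03 total_interest=$56.03
After 8 (month_end (apply 3% monthly interest)): balance=$1087.71 total_interest=$87.71
After 9 (withdraw($100)): balance=$987.71 total_interest=$87.71
After 10 (deposit($50)): balance=$1037.71 total_interest=$87.71

Answer: 1037.71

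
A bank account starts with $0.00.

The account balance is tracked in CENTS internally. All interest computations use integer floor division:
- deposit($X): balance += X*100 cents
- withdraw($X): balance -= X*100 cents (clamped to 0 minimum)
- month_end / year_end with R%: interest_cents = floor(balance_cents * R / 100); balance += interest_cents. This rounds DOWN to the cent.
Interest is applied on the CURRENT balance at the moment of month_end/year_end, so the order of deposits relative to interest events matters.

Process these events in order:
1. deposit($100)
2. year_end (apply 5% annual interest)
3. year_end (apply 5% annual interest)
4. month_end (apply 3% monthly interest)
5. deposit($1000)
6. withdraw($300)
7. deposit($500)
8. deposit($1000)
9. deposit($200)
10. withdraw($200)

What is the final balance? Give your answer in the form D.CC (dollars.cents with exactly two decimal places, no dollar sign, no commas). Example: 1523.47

Answer: 2313.55

Derivation:
After 1 (deposit($100)): balance=$100.00 total_interest=$0.00
After 2 (year_end (apply 5% annual interest)): balance=$105.00 total_interest=$5.00
After 3 (year_end (apply 5% annual interest)): balance=$110.25 total_interest=$10.25
After 4 (month_end (apply 3% monthly interest)): balance=$113.55 total_interest=$13.55
After 5 (deposit($1000)): balance=$1113.55 total_interest=$13.55
After 6 (withdraw($300)): balance=$813.55 total_interest=$13.55
After 7 (deposit($500)): balance=$1313.55 total_interest=$13.55
After 8 (deposit($1000)): balance=$2313.55 total_interest=$13.55
After 9 (deposit($200)): balance=$2513.55 total_interest=$13.55
After 10 (withdraw($200)): balance=$2313.55 total_interest=$13.55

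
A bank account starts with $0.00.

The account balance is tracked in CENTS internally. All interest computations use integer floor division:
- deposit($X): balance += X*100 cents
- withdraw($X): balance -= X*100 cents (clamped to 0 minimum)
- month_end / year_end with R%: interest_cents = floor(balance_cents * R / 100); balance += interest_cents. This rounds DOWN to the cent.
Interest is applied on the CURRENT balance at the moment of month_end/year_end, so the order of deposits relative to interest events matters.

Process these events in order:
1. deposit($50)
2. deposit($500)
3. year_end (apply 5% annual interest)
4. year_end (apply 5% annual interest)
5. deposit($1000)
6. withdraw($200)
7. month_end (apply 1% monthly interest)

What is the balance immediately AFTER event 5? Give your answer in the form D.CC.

After 1 (deposit($50)): balance=$50.00 total_interest=$0.00
After 2 (deposit($500)): balance=$550.00 total_interest=$0.00
After 3 (year_end (apply 5% annual interest)): balance=$577.50 total_interest=$27.50
After 4 (year_end (apply 5% annual interest)): balance=$606.37 total_interest=$56.37
After 5 (deposit($1000)): balance=$1606.37 total_interest=$56.37

Answer: 1606.37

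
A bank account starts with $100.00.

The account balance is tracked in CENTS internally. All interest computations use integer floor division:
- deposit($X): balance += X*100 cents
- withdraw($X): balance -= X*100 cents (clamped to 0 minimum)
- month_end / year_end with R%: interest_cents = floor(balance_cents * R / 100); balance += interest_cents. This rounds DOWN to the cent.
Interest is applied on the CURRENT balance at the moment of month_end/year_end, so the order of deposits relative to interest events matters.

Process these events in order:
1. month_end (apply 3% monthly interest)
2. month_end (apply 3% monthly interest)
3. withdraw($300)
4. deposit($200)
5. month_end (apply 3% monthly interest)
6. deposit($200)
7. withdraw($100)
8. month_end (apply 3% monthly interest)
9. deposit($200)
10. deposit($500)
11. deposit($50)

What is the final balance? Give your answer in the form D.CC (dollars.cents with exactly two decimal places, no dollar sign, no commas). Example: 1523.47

Answer: 1065.18

Derivation:
After 1 (month_end (apply 3% monthly interest)): balance=$103.00 total_interest=$3.00
After 2 (month_end (apply 3% monthly interest)): balance=$106.09 total_interest=$6.09
After 3 (withdraw($300)): balance=$0.00 total_interest=$6.09
After 4 (deposit($200)): balance=$200.00 total_interest=$6.09
After 5 (month_end (apply 3% monthly interest)): balance=$206.00 total_interest=$12.09
After 6 (deposit($200)): balance=$406.00 total_interest=$12.09
After 7 (withdraw($100)): balance=$306.00 total_interest=$12.09
After 8 (month_end (apply 3% monthly interest)): balance=$315.18 total_interest=$21.27
After 9 (deposit($200)): balance=$515.18 total_interest=$21.27
After 10 (deposit($500)): balance=$1015.18 total_interest=$21.27
After 11 (deposit($50)): balance=$1065.18 total_interest=$21.27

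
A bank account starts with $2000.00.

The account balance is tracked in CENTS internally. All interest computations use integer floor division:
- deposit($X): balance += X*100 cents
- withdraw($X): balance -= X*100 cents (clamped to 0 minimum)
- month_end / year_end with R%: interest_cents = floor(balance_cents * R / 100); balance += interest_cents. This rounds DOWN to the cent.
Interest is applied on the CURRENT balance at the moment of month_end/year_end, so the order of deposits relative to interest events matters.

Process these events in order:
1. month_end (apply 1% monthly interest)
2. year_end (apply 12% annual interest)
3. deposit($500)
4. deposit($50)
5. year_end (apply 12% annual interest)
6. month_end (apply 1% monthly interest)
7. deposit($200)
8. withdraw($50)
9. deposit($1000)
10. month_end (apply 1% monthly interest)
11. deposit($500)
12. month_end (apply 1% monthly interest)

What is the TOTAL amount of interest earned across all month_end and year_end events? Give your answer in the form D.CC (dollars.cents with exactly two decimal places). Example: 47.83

After 1 (month_end (apply 1% monthly interest)): balance=$2020.00 total_interest=$20.00
After 2 (year_end (apply 12% annual interest)): balance=$2262.40 total_interest=$262.40
After 3 (deposit($500)): balance=$2762.40 total_interest=$262.40
After 4 (deposit($50)): balance=$2812.40 total_interest=$262.40
After 5 (year_end (apply 12% annual interest)): balance=$3149.88 total_interest=$599.88
After 6 (month_end (apply 1% monthly interest)): balance=$3181.37 total_interest=$631.37
After 7 (deposit($200)): balance=$3381.37 total_interest=$631.37
After 8 (withdraw($50)): balance=$3331.37 total_interest=$631.37
After 9 (deposit($1000)): balance=$4331.37 total_interest=$631.37
After 10 (month_end (apply 1% monthly interest)): balance=$4374.68 total_interest=$674.68
After 11 (deposit($500)): balance=$4874.68 total_interest=$674.68
After 12 (month_end (apply 1% monthly interest)): balance=$4923.42 total_interest=$723.42

Answer: 723.42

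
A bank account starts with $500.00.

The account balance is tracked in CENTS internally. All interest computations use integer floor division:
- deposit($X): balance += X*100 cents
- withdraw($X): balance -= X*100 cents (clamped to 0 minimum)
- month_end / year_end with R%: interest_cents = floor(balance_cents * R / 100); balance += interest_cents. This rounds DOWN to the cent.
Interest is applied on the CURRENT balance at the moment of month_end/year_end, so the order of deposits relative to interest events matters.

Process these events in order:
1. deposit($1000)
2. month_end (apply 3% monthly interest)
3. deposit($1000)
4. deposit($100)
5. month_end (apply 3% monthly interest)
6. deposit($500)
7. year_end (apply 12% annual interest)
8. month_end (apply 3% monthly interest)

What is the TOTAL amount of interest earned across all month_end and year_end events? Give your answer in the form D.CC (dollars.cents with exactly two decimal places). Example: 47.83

After 1 (deposit($1000)): balance=$1500.00 total_interest=$0.00
After 2 (month_end (apply 3% monthly interest)): balance=$1545.00 total_interest=$45.00
After 3 (deposit($1000)): balance=$2545.00 total_interest=$45.00
After 4 (deposit($100)): balance=$2645.00 total_interest=$45.00
After 5 (month_end (apply 3% monthly interest)): balance=$2724.35 total_interest=$124.35
After 6 (deposit($500)): balance=$3224.35 total_interest=$124.35
After 7 (year_end (apply 12% annual interest)): balance=$3611.27 total_interest=$511.27
After 8 (month_end (apply 3% monthly interest)): balance=$3719.60 total_interest=$619.60

Answer: 619.60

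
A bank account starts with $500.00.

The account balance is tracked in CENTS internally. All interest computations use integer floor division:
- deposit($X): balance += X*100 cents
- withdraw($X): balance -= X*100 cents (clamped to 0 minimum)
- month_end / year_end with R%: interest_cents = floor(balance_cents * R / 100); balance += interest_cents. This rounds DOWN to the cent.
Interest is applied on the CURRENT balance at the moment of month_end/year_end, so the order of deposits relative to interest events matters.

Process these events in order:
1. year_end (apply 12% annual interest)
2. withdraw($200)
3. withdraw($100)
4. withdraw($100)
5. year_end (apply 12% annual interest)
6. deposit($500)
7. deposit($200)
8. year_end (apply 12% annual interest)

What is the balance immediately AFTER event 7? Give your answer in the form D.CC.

After 1 (year_end (apply 12% annual interest)): balance=$560.00 total_interest=$60.00
After 2 (withdraw($200)): balance=$360.00 total_interest=$60.00
After 3 (withdraw($100)): balance=$260.00 total_interest=$60.00
After 4 (withdraw($100)): balance=$160.00 total_interest=$60.00
After 5 (year_end (apply 12% annual interest)): balance=$179.20 total_interest=$79.20
After 6 (deposit($500)): balance=$679.20 total_interest=$79.20
After 7 (deposit($200)): balance=$879.20 total_interest=$79.20

Answer: 879.20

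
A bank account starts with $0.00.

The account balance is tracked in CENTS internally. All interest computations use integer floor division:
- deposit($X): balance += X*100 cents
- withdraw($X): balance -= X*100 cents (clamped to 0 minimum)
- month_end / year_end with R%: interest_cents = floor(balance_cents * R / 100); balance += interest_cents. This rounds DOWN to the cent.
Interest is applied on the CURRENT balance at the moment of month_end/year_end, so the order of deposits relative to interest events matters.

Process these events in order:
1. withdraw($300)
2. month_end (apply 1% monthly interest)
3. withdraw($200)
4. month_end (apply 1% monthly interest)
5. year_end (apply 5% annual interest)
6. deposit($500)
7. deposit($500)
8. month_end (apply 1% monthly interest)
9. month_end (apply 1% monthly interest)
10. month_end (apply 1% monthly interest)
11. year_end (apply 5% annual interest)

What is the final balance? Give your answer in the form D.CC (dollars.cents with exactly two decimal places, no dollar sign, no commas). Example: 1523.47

After 1 (withdraw($300)): balance=$0.00 total_interest=$0.00
After 2 (month_end (apply 1% monthly interest)): balance=$0.00 total_interest=$0.00
After 3 (withdraw($200)): balance=$0.00 total_interest=$0.00
After 4 (month_end (apply 1% monthly interest)): balance=$0.00 total_interest=$0.00
After 5 (year_end (apply 5% annual interest)): balance=$0.00 total_interest=$0.00
After 6 (deposit($500)): balance=$500.00 total_interest=$0.00
After 7 (deposit($500)): balance=$1000.00 total_interest=$0.00
After 8 (month_end (apply 1% monthly interest)): balance=$1010.00 total_interest=$10.00
After 9 (month_end (apply 1% monthly interest)): balance=$1020.10 total_interest=$20.10
After 10 (month_end (apply 1% monthly interest)): balance=$1030.30 total_interest=$30.30
After 11 (year_end (apply 5% annual interest)): balance=$1081.81 total_interest=$81.81

Answer: 1081.81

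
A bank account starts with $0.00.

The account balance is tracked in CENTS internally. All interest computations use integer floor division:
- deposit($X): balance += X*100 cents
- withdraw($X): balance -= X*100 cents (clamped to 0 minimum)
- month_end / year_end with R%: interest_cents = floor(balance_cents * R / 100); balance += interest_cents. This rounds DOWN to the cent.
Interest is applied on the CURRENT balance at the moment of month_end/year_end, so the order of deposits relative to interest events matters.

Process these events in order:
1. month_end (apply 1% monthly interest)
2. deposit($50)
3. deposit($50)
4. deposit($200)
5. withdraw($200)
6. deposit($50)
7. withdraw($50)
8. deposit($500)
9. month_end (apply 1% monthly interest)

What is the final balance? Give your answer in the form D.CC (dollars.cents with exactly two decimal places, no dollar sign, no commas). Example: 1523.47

Answer: 606.00

Derivation:
After 1 (month_end (apply 1% monthly interest)): balance=$0.00 total_interest=$0.00
After 2 (deposit($50)): balance=$50.00 total_interest=$0.00
After 3 (deposit($50)): balance=$100.00 total_interest=$0.00
After 4 (deposit($200)): balance=$300.00 total_interest=$0.00
After 5 (withdraw($200)): balance=$100.00 total_interest=$0.00
After 6 (deposit($50)): balance=$150.00 total_interest=$0.00
After 7 (withdraw($50)): balance=$100.00 total_interest=$0.00
After 8 (deposit($500)): balance=$600.00 total_interest=$0.00
After 9 (month_end (apply 1% monthly interest)): balance=$606.00 total_interest=$6.00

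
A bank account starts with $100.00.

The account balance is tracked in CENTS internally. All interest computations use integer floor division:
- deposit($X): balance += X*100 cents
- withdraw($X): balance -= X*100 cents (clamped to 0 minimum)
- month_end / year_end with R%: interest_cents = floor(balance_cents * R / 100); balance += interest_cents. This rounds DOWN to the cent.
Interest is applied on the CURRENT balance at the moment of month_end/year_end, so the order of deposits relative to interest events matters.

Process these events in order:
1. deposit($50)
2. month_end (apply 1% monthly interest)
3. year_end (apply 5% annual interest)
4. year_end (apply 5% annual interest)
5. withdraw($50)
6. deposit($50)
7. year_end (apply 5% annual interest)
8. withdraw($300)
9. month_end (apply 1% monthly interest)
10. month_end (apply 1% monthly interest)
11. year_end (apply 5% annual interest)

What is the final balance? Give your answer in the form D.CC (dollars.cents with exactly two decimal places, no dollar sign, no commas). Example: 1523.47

After 1 (deposit($50)): balance=$150.00 total_interest=$0.00
After 2 (month_end (apply 1% monthly interest)): balance=$151.50 total_interest=$1.50
After 3 (year_end (apply 5% annual interest)): balance=$159.07 total_interest=$9.07
After 4 (year_end (apply 5% annual interest)): balance=$167.02 total_interest=$17.02
After 5 (withdraw($50)): balance=$117.02 total_interest=$17.02
After 6 (deposit($50)): balance=$167.02 total_interest=$17.02
After 7 (year_end (apply 5% annual interest)): balance=$175.37 total_interest=$25.37
After 8 (withdraw($300)): balance=$0.00 total_interest=$25.37
After 9 (month_end (apply 1% monthly interest)): balance=$0.00 total_interest=$25.37
After 10 (month_end (apply 1% monthly interest)): balance=$0.00 total_interest=$25.37
After 11 (year_end (apply 5% annual interest)): balance=$0.00 total_interest=$25.37

Answer: 0.00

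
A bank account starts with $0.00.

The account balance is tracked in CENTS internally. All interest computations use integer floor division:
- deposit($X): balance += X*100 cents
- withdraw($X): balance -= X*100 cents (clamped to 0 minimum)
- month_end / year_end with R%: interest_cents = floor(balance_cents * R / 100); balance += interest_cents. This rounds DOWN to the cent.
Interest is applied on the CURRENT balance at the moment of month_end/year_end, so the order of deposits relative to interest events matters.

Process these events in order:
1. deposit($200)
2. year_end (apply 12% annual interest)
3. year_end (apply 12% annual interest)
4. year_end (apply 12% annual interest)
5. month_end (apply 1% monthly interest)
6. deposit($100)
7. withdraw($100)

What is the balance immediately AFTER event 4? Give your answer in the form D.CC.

Answer: 280.98

Derivation:
After 1 (deposit($200)): balance=$200.00 total_interest=$0.00
After 2 (year_end (apply 12% annual interest)): balance=$224.00 total_interest=$24.00
After 3 (year_end (apply 12% annual interest)): balance=$250.88 total_interest=$50.88
After 4 (year_end (apply 12% annual interest)): balance=$280.98 total_interest=$80.98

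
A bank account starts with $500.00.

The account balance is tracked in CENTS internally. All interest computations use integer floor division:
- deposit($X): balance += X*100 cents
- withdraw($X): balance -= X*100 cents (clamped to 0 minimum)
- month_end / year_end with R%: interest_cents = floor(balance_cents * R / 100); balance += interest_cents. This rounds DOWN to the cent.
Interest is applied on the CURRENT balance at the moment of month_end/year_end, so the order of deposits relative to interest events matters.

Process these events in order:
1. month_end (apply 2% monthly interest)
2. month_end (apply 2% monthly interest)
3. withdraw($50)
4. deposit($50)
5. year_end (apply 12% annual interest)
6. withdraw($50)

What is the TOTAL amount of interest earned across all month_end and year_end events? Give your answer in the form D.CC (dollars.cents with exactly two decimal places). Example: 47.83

Answer: 82.62

Derivation:
After 1 (month_end (apply 2% monthly interest)): balance=$510.00 total_interest=$10.00
After 2 (month_end (apply 2% monthly interest)): balance=$520.20 total_interest=$20.20
After 3 (withdraw($50)): balance=$470.20 total_interest=$20.20
After 4 (deposit($50)): balance=$520.20 total_interest=$20.20
After 5 (year_end (apply 12% annual interest)): balance=$582.62 total_interest=$82.62
After 6 (withdraw($50)): balance=$532.62 total_interest=$82.62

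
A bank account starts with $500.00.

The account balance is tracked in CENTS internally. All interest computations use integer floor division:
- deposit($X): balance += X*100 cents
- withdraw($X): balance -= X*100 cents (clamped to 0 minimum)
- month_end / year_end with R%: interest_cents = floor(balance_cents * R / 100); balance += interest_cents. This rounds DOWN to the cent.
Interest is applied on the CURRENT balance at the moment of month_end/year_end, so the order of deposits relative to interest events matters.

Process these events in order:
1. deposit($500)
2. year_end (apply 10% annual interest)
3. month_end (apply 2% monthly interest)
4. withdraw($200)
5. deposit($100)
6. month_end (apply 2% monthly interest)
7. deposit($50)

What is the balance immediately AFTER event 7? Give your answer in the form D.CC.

Answer: 1092.44

Derivation:
After 1 (deposit($500)): balance=$1000.00 total_interest=$0.00
After 2 (year_end (apply 10% annual interest)): balance=$1100.00 total_interest=$100.00
After 3 (month_end (apply 2% monthly interest)): balance=$1122.00 total_interest=$122.00
After 4 (withdraw($200)): balance=$922.00 total_interest=$122.00
After 5 (deposit($100)): balance=$1022.00 total_interest=$122.00
After 6 (month_end (apply 2% monthly interest)): balance=$1042.44 total_interest=$142.44
After 7 (deposit($50)): balance=$1092.44 total_interest=$142.44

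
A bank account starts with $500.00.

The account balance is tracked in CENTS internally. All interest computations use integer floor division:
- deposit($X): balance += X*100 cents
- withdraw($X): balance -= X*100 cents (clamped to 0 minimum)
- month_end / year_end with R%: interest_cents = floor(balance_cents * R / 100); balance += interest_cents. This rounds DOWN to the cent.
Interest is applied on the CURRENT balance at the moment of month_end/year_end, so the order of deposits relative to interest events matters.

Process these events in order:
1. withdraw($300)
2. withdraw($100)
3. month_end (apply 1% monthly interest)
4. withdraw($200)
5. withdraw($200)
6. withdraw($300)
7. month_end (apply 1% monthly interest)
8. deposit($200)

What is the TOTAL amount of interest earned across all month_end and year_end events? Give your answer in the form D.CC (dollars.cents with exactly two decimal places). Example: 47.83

After 1 (withdraw($300)): balance=$200.00 total_interest=$0.00
After 2 (withdraw($100)): balance=$100.00 total_interest=$0.00
After 3 (month_end (apply 1% monthly interest)): balance=$101.00 total_interest=$1.00
After 4 (withdraw($200)): balance=$0.00 total_interest=$1.00
After 5 (withdraw($200)): balance=$0.00 total_interest=$1.00
After 6 (withdraw($300)): balance=$0.00 total_interest=$1.00
After 7 (month_end (apply 1% monthly interest)): balance=$0.00 total_interest=$1.00
After 8 (deposit($200)): balance=$200.00 total_interest=$1.00

Answer: 1.00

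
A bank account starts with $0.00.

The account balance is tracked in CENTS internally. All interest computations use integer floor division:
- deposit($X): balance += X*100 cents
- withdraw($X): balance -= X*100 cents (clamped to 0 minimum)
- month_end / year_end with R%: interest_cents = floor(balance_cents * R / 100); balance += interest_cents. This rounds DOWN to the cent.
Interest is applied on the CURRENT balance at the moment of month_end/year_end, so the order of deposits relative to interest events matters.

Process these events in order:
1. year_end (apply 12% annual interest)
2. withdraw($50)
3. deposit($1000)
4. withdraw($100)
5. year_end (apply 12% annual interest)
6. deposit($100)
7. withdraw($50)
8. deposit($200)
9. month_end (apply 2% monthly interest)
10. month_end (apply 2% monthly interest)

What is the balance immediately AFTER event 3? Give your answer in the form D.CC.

After 1 (year_end (apply 12% annual interest)): balance=$0.00 total_interest=$0.00
After 2 (withdraw($50)): balance=$0.00 total_interest=$0.00
After 3 (deposit($1000)): balance=$1000.00 total_interest=$0.00

Answer: 1000.00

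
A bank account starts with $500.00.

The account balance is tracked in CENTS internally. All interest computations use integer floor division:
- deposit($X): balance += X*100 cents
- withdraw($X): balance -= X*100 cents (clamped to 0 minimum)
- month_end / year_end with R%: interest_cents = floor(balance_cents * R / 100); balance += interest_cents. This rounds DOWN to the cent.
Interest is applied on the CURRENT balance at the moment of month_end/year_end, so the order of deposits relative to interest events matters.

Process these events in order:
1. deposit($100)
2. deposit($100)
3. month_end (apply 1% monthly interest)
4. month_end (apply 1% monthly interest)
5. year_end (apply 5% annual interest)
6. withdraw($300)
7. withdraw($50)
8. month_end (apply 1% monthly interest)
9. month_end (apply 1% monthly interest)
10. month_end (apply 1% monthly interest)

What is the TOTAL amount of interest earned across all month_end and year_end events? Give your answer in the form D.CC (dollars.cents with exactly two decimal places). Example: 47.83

After 1 (deposit($100)): balance=$600.00 total_interest=$0.00
After 2 (deposit($100)): balance=$700.00 total_interest=$0.00
After 3 (month_end (apply 1% monthly interest)): balance=$707.00 total_interest=$7.00
After 4 (month_end (apply 1% monthly interest)): balance=$714.07 total_interest=$14.07
After 5 (year_end (apply 5% annual interest)): balance=$749.77 total_interest=$49.77
After 6 (withdraw($300)): balance=$449.77 total_interest=$49.77
After 7 (withdraw($50)): balance=$399.77 total_interest=$49.77
After 8 (month_end (apply 1% monthly interest)): balance=$403.76 total_interest=$53.76
After 9 (month_end (apply 1% monthly interest)): balance=$407.79 total_interest=$57.79
After 10 (month_end (apply 1% monthly interest)): balance=$411.86 total_interest=$61.86

Answer: 61.86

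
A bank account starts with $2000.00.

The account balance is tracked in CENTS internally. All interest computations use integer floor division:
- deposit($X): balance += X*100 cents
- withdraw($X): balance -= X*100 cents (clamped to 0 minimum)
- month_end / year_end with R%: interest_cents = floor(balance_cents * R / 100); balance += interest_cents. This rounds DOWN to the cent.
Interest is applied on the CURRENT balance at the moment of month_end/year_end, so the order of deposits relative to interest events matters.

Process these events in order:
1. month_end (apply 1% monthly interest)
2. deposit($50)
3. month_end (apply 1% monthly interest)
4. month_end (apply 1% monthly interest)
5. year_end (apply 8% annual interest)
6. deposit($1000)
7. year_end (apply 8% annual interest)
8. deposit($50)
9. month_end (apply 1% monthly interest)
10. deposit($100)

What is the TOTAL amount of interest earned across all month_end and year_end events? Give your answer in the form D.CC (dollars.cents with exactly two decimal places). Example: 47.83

After 1 (month_end (apply 1% monthly interest)): balance=$2020.00 total_interest=$20.00
After 2 (deposit($50)): balance=$2070.00 total_interest=$20.00
After 3 (month_end (apply 1% monthly interest)): balance=$2090.70 total_interest=$40.70
After 4 (month_end (apply 1% monthly interest)): balance=$2111.60 total_interest=$61.60
After 5 (year_end (apply 8% annual interest)): balance=$2280.52 total_interest=$230.52
After 6 (deposit($1000)): balance=$3280.52 total_interest=$230.52
After 7 (year_end (apply 8% annual interest)): balance=$3542.96 total_interest=$492.96
After 8 (deposit($50)): balance=$3592.96 total_interest=$492.96
After 9 (month_end (apply 1% monthly interest)): balance=$3628.88 total_interest=$528.88
After 10 (deposit($100)): balance=$3728.88 total_interest=$528.88

Answer: 528.88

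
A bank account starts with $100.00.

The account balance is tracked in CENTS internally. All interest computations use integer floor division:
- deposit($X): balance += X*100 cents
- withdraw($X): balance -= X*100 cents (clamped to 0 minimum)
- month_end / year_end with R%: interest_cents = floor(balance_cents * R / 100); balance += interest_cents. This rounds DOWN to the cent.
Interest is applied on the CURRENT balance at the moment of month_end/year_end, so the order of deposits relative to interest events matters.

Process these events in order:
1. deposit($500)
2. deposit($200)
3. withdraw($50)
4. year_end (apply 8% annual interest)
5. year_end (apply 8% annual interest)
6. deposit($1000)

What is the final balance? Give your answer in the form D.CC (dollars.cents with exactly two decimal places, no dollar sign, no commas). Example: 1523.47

Answer: 1874.80

Derivation:
After 1 (deposit($500)): balance=$600.00 total_interest=$0.00
After 2 (deposit($200)): balance=$800.00 total_interest=$0.00
After 3 (withdraw($50)): balance=$750.00 total_interest=$0.00
After 4 (year_end (apply 8% annual interest)): balance=$810.00 total_interest=$60.00
After 5 (year_end (apply 8% annual interest)): balance=$874.80 total_interest=$124.80
After 6 (deposit($1000)): balance=$1874.80 total_interest=$124.80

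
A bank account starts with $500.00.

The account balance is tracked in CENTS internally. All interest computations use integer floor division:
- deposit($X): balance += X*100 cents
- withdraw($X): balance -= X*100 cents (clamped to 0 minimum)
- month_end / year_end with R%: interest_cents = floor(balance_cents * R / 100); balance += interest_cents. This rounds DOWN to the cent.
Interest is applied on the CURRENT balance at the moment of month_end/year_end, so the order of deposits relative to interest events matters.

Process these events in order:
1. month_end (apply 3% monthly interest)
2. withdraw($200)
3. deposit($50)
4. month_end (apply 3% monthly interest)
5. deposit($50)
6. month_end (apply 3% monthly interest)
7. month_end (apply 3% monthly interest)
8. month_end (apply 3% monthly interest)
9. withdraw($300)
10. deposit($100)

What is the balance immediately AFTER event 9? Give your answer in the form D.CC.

After 1 (month_end (apply 3% monthly interest)): balance=$515.00 total_interest=$15.00
After 2 (withdraw($200)): balance=$315.00 total_interest=$15.00
After 3 (deposit($50)): balance=$365.00 total_interest=$15.00
After 4 (month_end (apply 3% monthly interest)): balance=$375.95 total_interest=$25.95
After 5 (deposit($50)): balance=$425.95 total_interest=$25.95
After 6 (month_end (apply 3% monthly interest)): balance=$438.72 total_interest=$38.72
After 7 (month_end (apply 3% monthly interest)): balance=$451.88 total_interest=$51.88
After 8 (month_end (apply 3% monthly interest)): balance=$465.43 total_interest=$65.43
After 9 (withdraw($300)): balance=$165.43 total_interest=$65.43

Answer: 165.43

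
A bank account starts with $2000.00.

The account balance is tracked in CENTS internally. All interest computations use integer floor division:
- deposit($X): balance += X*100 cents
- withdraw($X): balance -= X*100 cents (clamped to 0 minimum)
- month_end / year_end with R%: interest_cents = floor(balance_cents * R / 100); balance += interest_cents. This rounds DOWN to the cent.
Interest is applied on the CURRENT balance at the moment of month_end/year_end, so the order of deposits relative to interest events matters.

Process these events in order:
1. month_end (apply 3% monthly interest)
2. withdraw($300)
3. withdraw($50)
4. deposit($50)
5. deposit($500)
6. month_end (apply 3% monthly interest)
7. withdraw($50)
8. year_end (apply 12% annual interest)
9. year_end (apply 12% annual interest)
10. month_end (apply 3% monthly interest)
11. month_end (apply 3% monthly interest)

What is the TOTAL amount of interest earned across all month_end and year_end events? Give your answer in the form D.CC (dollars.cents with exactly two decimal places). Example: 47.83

Answer: 881.25

Derivation:
After 1 (month_end (apply 3% monthly interest)): balance=$2060.00 total_interest=$60.00
After 2 (withdraw($300)): balance=$1760.00 total_interest=$60.00
After 3 (withdraw($50)): balance=$1710.00 total_interest=$60.00
After 4 (deposit($50)): balance=$1760.00 total_interest=$60.00
After 5 (deposit($500)): balance=$2260.00 total_interest=$60.00
After 6 (month_end (apply 3% monthly interest)): balance=$2327.80 total_interest=$127.80
After 7 (withdraw($50)): balance=$2277.80 total_interest=$127.80
After 8 (year_end (apply 12% annual interest)): balance=$2551.13 total_interest=$401.13
After 9 (year_end (apply 12% annual interest)): balance=$2857.26 total_interest=$707.26
After 10 (month_end (apply 3% monthly interest)): balance=$2942.97 total_interest=$792.97
After 11 (month_end (apply 3% monthly interest)): balance=$3031.25 total_interest=$881.25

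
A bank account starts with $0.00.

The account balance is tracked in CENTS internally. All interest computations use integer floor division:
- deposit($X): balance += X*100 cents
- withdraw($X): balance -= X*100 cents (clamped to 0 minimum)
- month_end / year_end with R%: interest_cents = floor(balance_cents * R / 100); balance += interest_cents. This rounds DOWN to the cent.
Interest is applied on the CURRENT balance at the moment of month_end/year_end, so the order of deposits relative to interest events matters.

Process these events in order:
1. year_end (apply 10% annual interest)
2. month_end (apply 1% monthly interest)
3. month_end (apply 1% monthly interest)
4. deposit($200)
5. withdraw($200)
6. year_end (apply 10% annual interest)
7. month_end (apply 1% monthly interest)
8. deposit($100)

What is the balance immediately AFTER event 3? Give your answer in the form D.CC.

Answer: 0.00

Derivation:
After 1 (year_end (apply 10% annual interest)): balance=$0.00 total_interest=$0.00
After 2 (month_end (apply 1% monthly interest)): balance=$0.00 total_interest=$0.00
After 3 (month_end (apply 1% monthly interest)): balance=$0.00 total_interest=$0.00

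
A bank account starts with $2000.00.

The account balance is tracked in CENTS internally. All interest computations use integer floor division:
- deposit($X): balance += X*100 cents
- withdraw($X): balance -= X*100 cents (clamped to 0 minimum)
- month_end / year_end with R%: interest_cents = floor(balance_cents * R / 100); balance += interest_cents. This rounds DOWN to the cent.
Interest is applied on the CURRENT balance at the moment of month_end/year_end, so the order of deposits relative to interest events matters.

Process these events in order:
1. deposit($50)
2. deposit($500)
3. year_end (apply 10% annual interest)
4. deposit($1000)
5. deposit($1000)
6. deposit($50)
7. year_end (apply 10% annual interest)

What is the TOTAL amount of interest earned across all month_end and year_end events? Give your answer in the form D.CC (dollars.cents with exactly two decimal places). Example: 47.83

Answer: 740.50

Derivation:
After 1 (deposit($50)): balance=$2050.00 total_interest=$0.00
After 2 (deposit($500)): balance=$2550.00 total_interest=$0.00
After 3 (year_end (apply 10% annual interest)): balance=$2805.00 total_interest=$255.00
After 4 (deposit($1000)): balance=$3805.00 total_interest=$255.00
After 5 (deposit($1000)): balance=$4805.00 total_interest=$255.00
After 6 (deposit($50)): balance=$4855.00 total_interest=$255.00
After 7 (year_end (apply 10% annual interest)): balance=$5340.50 total_interest=$740.50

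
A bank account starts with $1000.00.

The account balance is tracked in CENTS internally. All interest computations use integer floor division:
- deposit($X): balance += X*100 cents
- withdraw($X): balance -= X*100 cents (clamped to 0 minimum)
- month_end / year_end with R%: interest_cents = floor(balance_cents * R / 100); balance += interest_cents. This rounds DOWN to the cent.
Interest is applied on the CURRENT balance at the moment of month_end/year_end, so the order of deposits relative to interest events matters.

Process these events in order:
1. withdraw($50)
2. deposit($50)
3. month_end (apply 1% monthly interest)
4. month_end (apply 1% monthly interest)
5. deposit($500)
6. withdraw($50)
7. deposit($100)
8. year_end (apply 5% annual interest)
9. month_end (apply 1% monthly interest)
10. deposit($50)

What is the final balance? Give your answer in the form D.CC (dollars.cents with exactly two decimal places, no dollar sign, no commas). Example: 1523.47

Answer: 1715.08

Derivation:
After 1 (withdraw($50)): balance=$950.00 total_interest=$0.00
After 2 (deposit($50)): balance=$1000.00 total_interest=$0.00
After 3 (month_end (apply 1% monthly interest)): balance=$1010.00 total_interest=$10.00
After 4 (month_end (apply 1% monthly interest)): balance=$1020.10 total_interest=$20.10
After 5 (deposit($500)): balance=$1520.10 total_interest=$20.10
After 6 (withdraw($50)): balance=$1470.10 total_interest=$20.10
After 7 (deposit($100)): balance=$1570.10 total_interest=$20.10
After 8 (year_end (apply 5% annual interest)): balance=$1648.60 total_interest=$98.60
After 9 (month_end (apply 1% monthly interest)): balance=$1665.08 total_interest=$115.08
After 10 (deposit($50)): balance=$1715.08 total_interest=$115.08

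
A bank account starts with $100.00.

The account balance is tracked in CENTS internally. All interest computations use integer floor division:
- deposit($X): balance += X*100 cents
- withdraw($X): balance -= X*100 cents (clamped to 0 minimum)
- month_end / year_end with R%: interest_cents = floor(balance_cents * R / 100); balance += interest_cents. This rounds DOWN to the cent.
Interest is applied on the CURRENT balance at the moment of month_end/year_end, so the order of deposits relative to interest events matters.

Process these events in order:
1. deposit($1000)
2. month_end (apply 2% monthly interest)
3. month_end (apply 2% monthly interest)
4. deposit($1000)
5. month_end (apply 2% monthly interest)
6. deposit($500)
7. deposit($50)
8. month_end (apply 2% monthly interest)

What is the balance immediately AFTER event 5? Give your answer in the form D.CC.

Answer: 2187.32

Derivation:
After 1 (deposit($1000)): balance=$1100.00 total_interest=$0.00
After 2 (month_end (apply 2% monthly interest)): balance=$1122.00 total_interest=$22.00
After 3 (month_end (apply 2% monthly interest)): balance=$1144.44 total_interest=$44.44
After 4 (deposit($1000)): balance=$2144.44 total_interest=$44.44
After 5 (month_end (apply 2% monthly interest)): balance=$2187.32 total_interest=$87.32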